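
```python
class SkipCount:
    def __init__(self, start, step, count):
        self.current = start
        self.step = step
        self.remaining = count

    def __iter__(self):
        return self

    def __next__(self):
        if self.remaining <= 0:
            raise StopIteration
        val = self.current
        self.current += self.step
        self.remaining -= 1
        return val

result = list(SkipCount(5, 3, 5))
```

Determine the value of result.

Step 1: SkipCount starts at 5, increments by 3, for 5 steps:
  Yield 5, then current += 3
  Yield 8, then current += 3
  Yield 11, then current += 3
  Yield 14, then current += 3
  Yield 17, then current += 3
Therefore result = [5, 8, 11, 14, 17].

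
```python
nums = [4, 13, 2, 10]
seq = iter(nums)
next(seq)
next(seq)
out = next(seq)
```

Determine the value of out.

Step 1: Create iterator over [4, 13, 2, 10].
Step 2: next() consumes 4.
Step 3: next() consumes 13.
Step 4: next() returns 2.
Therefore out = 2.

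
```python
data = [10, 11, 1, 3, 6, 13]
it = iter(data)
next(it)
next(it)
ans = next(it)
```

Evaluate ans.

Step 1: Create iterator over [10, 11, 1, 3, 6, 13].
Step 2: next() consumes 10.
Step 3: next() consumes 11.
Step 4: next() returns 1.
Therefore ans = 1.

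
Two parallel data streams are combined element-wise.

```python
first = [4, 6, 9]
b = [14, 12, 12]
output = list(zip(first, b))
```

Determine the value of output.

Step 1: zip pairs elements at same index:
  Index 0: (4, 14)
  Index 1: (6, 12)
  Index 2: (9, 12)
Therefore output = [(4, 14), (6, 12), (9, 12)].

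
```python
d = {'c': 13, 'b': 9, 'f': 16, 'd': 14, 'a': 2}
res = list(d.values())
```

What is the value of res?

Step 1: d.values() returns the dictionary values in insertion order.
Therefore res = [13, 9, 16, 14, 2].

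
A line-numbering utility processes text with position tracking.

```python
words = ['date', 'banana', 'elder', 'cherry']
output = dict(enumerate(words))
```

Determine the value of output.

Step 1: enumerate pairs indices with words:
  0 -> 'date'
  1 -> 'banana'
  2 -> 'elder'
  3 -> 'cherry'
Therefore output = {0: 'date', 1: 'banana', 2: 'elder', 3: 'cherry'}.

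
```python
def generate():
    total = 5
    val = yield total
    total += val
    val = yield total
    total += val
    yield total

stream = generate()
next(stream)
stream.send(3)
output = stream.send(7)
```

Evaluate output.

Step 1: next() -> yield total=5.
Step 2: send(3) -> val=3, total = 5+3 = 8, yield 8.
Step 3: send(7) -> val=7, total = 8+7 = 15, yield 15.
Therefore output = 15.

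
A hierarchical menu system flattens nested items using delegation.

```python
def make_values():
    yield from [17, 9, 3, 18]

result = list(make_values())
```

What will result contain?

Step 1: yield from delegates to the iterable, yielding each element.
Step 2: Collected values: [17, 9, 3, 18].
Therefore result = [17, 9, 3, 18].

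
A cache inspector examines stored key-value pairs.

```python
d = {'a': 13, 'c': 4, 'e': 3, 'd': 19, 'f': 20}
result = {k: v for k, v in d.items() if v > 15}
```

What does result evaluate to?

Step 1: Filter items where value > 15:
  'a': 13 <= 15: removed
  'c': 4 <= 15: removed
  'e': 3 <= 15: removed
  'd': 19 > 15: kept
  'f': 20 > 15: kept
Therefore result = {'d': 19, 'f': 20}.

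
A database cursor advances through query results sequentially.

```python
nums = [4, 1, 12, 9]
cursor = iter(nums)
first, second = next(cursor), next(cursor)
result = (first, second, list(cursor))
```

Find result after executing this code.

Step 1: Create iterator over [4, 1, 12, 9].
Step 2: first = 4, second = 1.
Step 3: Remaining elements: [12, 9].
Therefore result = (4, 1, [12, 9]).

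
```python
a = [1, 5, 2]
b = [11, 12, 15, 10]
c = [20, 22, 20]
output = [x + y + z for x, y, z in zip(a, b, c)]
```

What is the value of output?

Step 1: zip three lists (truncates to shortest, len=3):
  1 + 11 + 20 = 32
  5 + 12 + 22 = 39
  2 + 15 + 20 = 37
Therefore output = [32, 39, 37].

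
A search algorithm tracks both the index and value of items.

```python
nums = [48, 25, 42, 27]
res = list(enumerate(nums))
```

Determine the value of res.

Step 1: enumerate pairs each element with its index:
  (0, 48)
  (1, 25)
  (2, 42)
  (3, 27)
Therefore res = [(0, 48), (1, 25), (2, 42), (3, 27)].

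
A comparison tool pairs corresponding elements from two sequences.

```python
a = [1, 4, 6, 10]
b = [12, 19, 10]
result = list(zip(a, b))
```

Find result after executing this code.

Step 1: zip stops at shortest (len(a)=4, len(b)=3):
  Index 0: (1, 12)
  Index 1: (4, 19)
  Index 2: (6, 10)
Step 2: Last element of a (10) has no pair, dropped.
Therefore result = [(1, 12), (4, 19), (6, 10)].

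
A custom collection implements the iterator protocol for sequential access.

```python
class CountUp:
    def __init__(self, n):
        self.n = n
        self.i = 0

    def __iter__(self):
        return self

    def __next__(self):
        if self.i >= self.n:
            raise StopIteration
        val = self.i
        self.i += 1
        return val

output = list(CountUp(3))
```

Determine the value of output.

Step 1: CountUp(3) creates an iterator counting 0 to 2.
Step 2: list() consumes all values: [0, 1, 2].
Therefore output = [0, 1, 2].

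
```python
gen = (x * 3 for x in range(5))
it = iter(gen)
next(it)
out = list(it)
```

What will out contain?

Step 1: Generator produces [0, 3, 6, 9, 12].
Step 2: next(it) consumes first element (0).
Step 3: list(it) collects remaining: [3, 6, 9, 12].
Therefore out = [3, 6, 9, 12].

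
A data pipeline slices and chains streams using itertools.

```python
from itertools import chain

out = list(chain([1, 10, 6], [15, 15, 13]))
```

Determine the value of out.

Step 1: chain() concatenates iterables: [1, 10, 6] + [15, 15, 13].
Therefore out = [1, 10, 6, 15, 15, 13].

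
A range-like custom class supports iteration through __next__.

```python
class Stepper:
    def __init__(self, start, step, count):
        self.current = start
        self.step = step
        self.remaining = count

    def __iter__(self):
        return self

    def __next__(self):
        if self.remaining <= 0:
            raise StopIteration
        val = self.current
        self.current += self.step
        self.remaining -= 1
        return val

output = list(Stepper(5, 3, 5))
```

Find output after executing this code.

Step 1: Stepper starts at 5, increments by 3, for 5 steps:
  Yield 5, then current += 3
  Yield 8, then current += 3
  Yield 11, then current += 3
  Yield 14, then current += 3
  Yield 17, then current += 3
Therefore output = [5, 8, 11, 14, 17].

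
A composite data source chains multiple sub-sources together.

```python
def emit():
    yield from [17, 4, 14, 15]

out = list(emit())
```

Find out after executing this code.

Step 1: yield from delegates to the iterable, yielding each element.
Step 2: Collected values: [17, 4, 14, 15].
Therefore out = [17, 4, 14, 15].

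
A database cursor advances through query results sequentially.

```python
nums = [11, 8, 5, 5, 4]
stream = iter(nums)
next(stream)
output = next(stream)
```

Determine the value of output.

Step 1: Create iterator over [11, 8, 5, 5, 4].
Step 2: next() consumes 11.
Step 3: next() returns 8.
Therefore output = 8.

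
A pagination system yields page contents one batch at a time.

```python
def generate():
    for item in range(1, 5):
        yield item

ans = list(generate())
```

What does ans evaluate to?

Step 1: The generator yields each value from range(1, 5).
Step 2: list() consumes all yields: [1, 2, 3, 4].
Therefore ans = [1, 2, 3, 4].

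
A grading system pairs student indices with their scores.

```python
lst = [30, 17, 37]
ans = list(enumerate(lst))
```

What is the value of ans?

Step 1: enumerate pairs each element with its index:
  (0, 30)
  (1, 17)
  (2, 37)
Therefore ans = [(0, 30), (1, 17), (2, 37)].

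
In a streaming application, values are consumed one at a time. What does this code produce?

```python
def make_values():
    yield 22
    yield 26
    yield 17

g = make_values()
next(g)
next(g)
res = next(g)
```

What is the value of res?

Step 1: make_values() creates a generator.
Step 2: next(g) yields 22 (consumed and discarded).
Step 3: next(g) yields 26 (consumed and discarded).
Step 4: next(g) yields 17, assigned to res.
Therefore res = 17.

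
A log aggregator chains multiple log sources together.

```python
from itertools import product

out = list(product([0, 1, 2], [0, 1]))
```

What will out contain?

Step 1: product([0, 1, 2], [0, 1]) gives all pairs:
  (0, 0)
  (0, 1)
  (1, 0)
  (1, 1)
  (2, 0)
  (2, 1)
Therefore out = [(0, 0), (0, 1), (1, 0), (1, 1), (2, 0), (2, 1)].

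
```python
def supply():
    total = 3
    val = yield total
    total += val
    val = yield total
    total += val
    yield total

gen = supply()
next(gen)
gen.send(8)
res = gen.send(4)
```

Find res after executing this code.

Step 1: next() -> yield total=3.
Step 2: send(8) -> val=8, total = 3+8 = 11, yield 11.
Step 3: send(4) -> val=4, total = 11+4 = 15, yield 15.
Therefore res = 15.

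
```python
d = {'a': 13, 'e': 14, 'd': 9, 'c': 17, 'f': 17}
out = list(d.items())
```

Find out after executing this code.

Step 1: d.items() returns (key, value) pairs in insertion order.
Therefore out = [('a', 13), ('e', 14), ('d', 9), ('c', 17), ('f', 17)].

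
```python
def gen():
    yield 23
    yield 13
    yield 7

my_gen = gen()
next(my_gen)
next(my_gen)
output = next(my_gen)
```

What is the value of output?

Step 1: gen() creates a generator.
Step 2: next(my_gen) yields 23 (consumed and discarded).
Step 3: next(my_gen) yields 13 (consumed and discarded).
Step 4: next(my_gen) yields 7, assigned to output.
Therefore output = 7.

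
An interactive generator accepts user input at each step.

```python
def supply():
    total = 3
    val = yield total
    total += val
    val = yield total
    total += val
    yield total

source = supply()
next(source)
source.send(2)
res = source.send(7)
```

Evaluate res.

Step 1: next() -> yield total=3.
Step 2: send(2) -> val=2, total = 3+2 = 5, yield 5.
Step 3: send(7) -> val=7, total = 5+7 = 12, yield 12.
Therefore res = 12.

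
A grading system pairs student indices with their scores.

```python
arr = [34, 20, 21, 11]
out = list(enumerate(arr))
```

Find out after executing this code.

Step 1: enumerate pairs each element with its index:
  (0, 34)
  (1, 20)
  (2, 21)
  (3, 11)
Therefore out = [(0, 34), (1, 20), (2, 21), (3, 11)].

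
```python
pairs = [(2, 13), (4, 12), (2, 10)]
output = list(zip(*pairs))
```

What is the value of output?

Step 1: zip(*pairs) transposes: unzips [(2, 13), (4, 12), (2, 10)] into separate sequences.
Step 2: First elements: (2, 4, 2), second elements: (13, 12, 10).
Therefore output = [(2, 4, 2), (13, 12, 10)].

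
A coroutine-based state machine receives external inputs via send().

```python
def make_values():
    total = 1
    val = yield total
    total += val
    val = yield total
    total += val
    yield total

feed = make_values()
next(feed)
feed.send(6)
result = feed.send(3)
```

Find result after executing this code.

Step 1: next() -> yield total=1.
Step 2: send(6) -> val=6, total = 1+6 = 7, yield 7.
Step 3: send(3) -> val=3, total = 7+3 = 10, yield 10.
Therefore result = 10.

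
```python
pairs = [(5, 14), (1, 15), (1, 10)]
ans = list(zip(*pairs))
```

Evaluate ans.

Step 1: zip(*pairs) transposes: unzips [(5, 14), (1, 15), (1, 10)] into separate sequences.
Step 2: First elements: (5, 1, 1), second elements: (14, 15, 10).
Therefore ans = [(5, 1, 1), (14, 15, 10)].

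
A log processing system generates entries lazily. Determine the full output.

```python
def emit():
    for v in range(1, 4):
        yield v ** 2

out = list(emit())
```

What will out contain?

Step 1: For each v in range(1, 4), yield v**2:
  v=1: yield 1**2 = 1
  v=2: yield 2**2 = 4
  v=3: yield 3**2 = 9
Therefore out = [1, 4, 9].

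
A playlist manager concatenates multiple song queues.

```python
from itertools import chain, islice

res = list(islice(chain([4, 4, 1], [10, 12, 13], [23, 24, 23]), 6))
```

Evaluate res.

Step 1: chain([4, 4, 1], [10, 12, 13], [23, 24, 23]) = [4, 4, 1, 10, 12, 13, 23, 24, 23].
Step 2: islice takes first 6 elements: [4, 4, 1, 10, 12, 13].
Therefore res = [4, 4, 1, 10, 12, 13].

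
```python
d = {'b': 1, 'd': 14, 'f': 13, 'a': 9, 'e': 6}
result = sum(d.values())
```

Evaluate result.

Step 1: d.values() = [1, 14, 13, 9, 6].
Step 2: sum = 43.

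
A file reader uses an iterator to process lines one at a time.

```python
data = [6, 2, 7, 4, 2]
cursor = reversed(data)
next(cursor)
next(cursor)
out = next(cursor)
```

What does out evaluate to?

Step 1: reversed([6, 2, 7, 4, 2]) gives iterator: [2, 4, 7, 2, 6].
Step 2: First next() = 2, second next() = 4.
Step 3: Third next() = 7.
Therefore out = 7.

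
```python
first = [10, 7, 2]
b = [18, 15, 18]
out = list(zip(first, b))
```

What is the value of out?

Step 1: zip pairs elements at same index:
  Index 0: (10, 18)
  Index 1: (7, 15)
  Index 2: (2, 18)
Therefore out = [(10, 18), (7, 15), (2, 18)].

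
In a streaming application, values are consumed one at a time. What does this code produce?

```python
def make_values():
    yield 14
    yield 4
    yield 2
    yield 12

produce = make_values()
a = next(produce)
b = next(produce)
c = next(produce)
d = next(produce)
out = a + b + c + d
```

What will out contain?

Step 1: Create generator and consume all values:
  a = next(produce) = 14
  b = next(produce) = 4
  c = next(produce) = 2
  d = next(produce) = 12
Step 2: out = 14 + 4 + 2 + 12 = 32.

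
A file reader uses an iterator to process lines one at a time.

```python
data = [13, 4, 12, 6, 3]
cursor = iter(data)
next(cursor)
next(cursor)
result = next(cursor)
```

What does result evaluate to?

Step 1: Create iterator over [13, 4, 12, 6, 3].
Step 2: next() consumes 13.
Step 3: next() consumes 4.
Step 4: next() returns 12.
Therefore result = 12.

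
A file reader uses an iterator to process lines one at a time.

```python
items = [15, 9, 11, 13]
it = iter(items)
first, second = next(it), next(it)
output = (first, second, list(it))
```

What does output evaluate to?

Step 1: Create iterator over [15, 9, 11, 13].
Step 2: first = 15, second = 9.
Step 3: Remaining elements: [11, 13].
Therefore output = (15, 9, [11, 13]).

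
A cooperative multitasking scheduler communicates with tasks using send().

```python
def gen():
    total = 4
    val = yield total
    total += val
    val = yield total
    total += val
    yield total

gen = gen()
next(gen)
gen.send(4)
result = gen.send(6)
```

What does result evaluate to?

Step 1: next() -> yield total=4.
Step 2: send(4) -> val=4, total = 4+4 = 8, yield 8.
Step 3: send(6) -> val=6, total = 8+6 = 14, yield 14.
Therefore result = 14.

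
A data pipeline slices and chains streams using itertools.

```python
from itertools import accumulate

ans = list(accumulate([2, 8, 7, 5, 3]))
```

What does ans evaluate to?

Step 1: accumulate computes running sums:
  + 2 = 2
  + 8 = 10
  + 7 = 17
  + 5 = 22
  + 3 = 25
Therefore ans = [2, 10, 17, 22, 25].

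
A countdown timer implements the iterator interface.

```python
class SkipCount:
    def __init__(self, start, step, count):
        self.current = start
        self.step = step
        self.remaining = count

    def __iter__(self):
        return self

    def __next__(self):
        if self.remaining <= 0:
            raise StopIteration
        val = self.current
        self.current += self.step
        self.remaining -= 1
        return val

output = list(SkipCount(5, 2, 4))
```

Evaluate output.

Step 1: SkipCount starts at 5, increments by 2, for 4 steps:
  Yield 5, then current += 2
  Yield 7, then current += 2
  Yield 9, then current += 2
  Yield 11, then current += 2
Therefore output = [5, 7, 9, 11].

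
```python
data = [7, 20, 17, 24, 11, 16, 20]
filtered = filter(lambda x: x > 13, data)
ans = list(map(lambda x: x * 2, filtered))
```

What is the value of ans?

Step 1: Filter data for elements > 13:
  7: removed
  20: kept
  17: kept
  24: kept
  11: removed
  16: kept
  20: kept
Step 2: Map x * 2 on filtered [20, 17, 24, 16, 20]:
  20 -> 40
  17 -> 34
  24 -> 48
  16 -> 32
  20 -> 40
Therefore ans = [40, 34, 48, 32, 40].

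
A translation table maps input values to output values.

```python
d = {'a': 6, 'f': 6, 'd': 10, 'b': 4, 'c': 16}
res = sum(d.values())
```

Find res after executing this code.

Step 1: d.values() = [6, 6, 10, 4, 16].
Step 2: sum = 42.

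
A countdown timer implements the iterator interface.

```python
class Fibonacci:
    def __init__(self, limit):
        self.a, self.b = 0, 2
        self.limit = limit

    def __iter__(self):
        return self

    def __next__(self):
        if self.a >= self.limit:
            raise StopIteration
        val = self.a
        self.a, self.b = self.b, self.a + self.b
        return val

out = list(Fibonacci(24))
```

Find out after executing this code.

Step 1: Fibonacci-like sequence (a=0, b=2) until >= 24:
  Yield 0, then a,b = 2,2
  Yield 2, then a,b = 2,4
  Yield 2, then a,b = 4,6
  Yield 4, then a,b = 6,10
  Yield 6, then a,b = 10,16
  Yield 10, then a,b = 16,26
  Yield 16, then a,b = 26,42
Step 2: 26 >= 24, stop.
Therefore out = [0, 2, 2, 4, 6, 10, 16].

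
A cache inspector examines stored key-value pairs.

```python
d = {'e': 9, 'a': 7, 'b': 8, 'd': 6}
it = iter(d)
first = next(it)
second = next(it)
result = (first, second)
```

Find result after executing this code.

Step 1: iter(d) iterates over keys: ['e', 'a', 'b', 'd'].
Step 2: first = next(it) = 'e', second = next(it) = 'a'.
Therefore result = ('e', 'a').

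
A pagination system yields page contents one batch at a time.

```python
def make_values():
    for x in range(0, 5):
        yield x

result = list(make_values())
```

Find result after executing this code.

Step 1: The generator yields each value from range(0, 5).
Step 2: list() consumes all yields: [0, 1, 2, 3, 4].
Therefore result = [0, 1, 2, 3, 4].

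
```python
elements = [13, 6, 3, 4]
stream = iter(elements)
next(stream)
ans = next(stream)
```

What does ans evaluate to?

Step 1: Create iterator over [13, 6, 3, 4].
Step 2: next() consumes 13.
Step 3: next() returns 6.
Therefore ans = 6.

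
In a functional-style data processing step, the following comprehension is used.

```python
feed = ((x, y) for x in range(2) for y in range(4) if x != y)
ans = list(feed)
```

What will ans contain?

Step 1: Nested generator over range(2) x range(4) where x != y:
  (0, 0): excluded (x == y)
  (0, 1): included
  (0, 2): included
  (0, 3): included
  (1, 0): included
  (1, 1): excluded (x == y)
  (1, 2): included
  (1, 3): included
Therefore ans = [(0, 1), (0, 2), (0, 3), (1, 0), (1, 2), (1, 3)].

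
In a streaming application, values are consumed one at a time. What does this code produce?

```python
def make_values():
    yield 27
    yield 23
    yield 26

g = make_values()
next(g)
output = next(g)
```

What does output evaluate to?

Step 1: make_values() creates a generator.
Step 2: next(g) yields 27 (consumed and discarded).
Step 3: next(g) yields 23, assigned to output.
Therefore output = 23.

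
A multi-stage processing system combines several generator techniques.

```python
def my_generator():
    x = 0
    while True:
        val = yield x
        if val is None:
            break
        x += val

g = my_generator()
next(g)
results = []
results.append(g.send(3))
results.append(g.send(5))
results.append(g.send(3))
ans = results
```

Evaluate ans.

Step 1: next(g) -> yield 0.
Step 2: send(3) -> x = 3, yield 3.
Step 3: send(5) -> x = 8, yield 8.
Step 4: send(3) -> x = 11, yield 11.
Therefore ans = [3, 8, 11].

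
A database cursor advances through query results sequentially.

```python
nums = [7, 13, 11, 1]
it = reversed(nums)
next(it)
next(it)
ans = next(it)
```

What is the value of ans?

Step 1: reversed([7, 13, 11, 1]) gives iterator: [1, 11, 13, 7].
Step 2: First next() = 1, second next() = 11.
Step 3: Third next() = 13.
Therefore ans = 13.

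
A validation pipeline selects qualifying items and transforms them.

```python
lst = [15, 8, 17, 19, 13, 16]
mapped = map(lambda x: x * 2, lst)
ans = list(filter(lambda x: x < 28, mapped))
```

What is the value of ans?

Step 1: Map x * 2:
  15 -> 30
  8 -> 16
  17 -> 34
  19 -> 38
  13 -> 26
  16 -> 32
Step 2: Filter for < 28:
  30: removed
  16: kept
  34: removed
  38: removed
  26: kept
  32: removed
Therefore ans = [16, 26].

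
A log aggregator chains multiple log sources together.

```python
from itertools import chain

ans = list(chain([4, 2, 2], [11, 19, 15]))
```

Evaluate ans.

Step 1: chain() concatenates iterables: [4, 2, 2] + [11, 19, 15].
Therefore ans = [4, 2, 2, 11, 19, 15].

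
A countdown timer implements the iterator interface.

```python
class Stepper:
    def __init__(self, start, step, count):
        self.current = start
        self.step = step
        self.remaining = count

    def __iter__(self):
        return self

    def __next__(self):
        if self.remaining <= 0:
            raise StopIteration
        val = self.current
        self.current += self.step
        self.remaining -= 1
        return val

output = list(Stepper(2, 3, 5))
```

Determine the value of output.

Step 1: Stepper starts at 2, increments by 3, for 5 steps:
  Yield 2, then current += 3
  Yield 5, then current += 3
  Yield 8, then current += 3
  Yield 11, then current += 3
  Yield 14, then current += 3
Therefore output = [2, 5, 8, 11, 14].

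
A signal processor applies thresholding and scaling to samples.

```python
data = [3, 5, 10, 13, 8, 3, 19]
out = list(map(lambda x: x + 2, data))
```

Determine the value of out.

Step 1: Apply lambda x: x + 2 to each element:
  3 -> 5
  5 -> 7
  10 -> 12
  13 -> 15
  8 -> 10
  3 -> 5
  19 -> 21
Therefore out = [5, 7, 12, 15, 10, 5, 21].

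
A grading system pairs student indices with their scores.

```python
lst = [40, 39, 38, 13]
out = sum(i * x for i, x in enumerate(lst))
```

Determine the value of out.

Step 1: Compute i * x for each (i, x) in enumerate([40, 39, 38, 13]):
  i=0, x=40: 0*40 = 0
  i=1, x=39: 1*39 = 39
  i=2, x=38: 2*38 = 76
  i=3, x=13: 3*13 = 39
Step 2: sum = 0 + 39 + 76 + 39 = 154.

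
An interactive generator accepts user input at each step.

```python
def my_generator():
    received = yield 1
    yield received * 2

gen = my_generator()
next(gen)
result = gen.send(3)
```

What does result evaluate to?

Step 1: next(gen) advances to first yield, producing 1.
Step 2: send(3) resumes, received = 3.
Step 3: yield received * 2 = 3 * 2 = 6.
Therefore result = 6.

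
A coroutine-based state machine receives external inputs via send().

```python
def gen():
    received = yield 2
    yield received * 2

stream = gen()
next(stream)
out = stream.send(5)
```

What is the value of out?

Step 1: next(stream) advances to first yield, producing 2.
Step 2: send(5) resumes, received = 5.
Step 3: yield received * 2 = 5 * 2 = 10.
Therefore out = 10.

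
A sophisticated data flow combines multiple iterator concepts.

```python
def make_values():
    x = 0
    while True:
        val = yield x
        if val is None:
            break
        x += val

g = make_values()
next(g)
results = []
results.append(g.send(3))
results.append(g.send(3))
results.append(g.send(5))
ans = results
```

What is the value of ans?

Step 1: next(g) -> yield 0.
Step 2: send(3) -> x = 3, yield 3.
Step 3: send(3) -> x = 6, yield 6.
Step 4: send(5) -> x = 11, yield 11.
Therefore ans = [3, 6, 11].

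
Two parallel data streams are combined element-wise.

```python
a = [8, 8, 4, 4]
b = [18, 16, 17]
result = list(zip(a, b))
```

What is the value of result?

Step 1: zip stops at shortest (len(a)=4, len(b)=3):
  Index 0: (8, 18)
  Index 1: (8, 16)
  Index 2: (4, 17)
Step 2: Last element of a (4) has no pair, dropped.
Therefore result = [(8, 18), (8, 16), (4, 17)].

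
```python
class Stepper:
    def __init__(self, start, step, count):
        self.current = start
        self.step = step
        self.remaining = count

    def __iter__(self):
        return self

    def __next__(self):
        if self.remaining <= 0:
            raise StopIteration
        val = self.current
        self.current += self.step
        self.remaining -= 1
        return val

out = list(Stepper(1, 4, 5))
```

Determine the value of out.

Step 1: Stepper starts at 1, increments by 4, for 5 steps:
  Yield 1, then current += 4
  Yield 5, then current += 4
  Yield 9, then current += 4
  Yield 13, then current += 4
  Yield 17, then current += 4
Therefore out = [1, 5, 9, 13, 17].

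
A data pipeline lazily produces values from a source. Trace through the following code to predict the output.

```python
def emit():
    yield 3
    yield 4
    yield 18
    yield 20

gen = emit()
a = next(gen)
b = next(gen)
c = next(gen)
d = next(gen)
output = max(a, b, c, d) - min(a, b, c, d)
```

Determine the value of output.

Step 1: Create generator and consume all values:
  a = next(gen) = 3
  b = next(gen) = 4
  c = next(gen) = 18
  d = next(gen) = 20
Step 2: max = 20, min = 3, output = 20 - 3 = 17.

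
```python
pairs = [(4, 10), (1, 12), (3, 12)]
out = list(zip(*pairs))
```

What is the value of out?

Step 1: zip(*pairs) transposes: unzips [(4, 10), (1, 12), (3, 12)] into separate sequences.
Step 2: First elements: (4, 1, 3), second elements: (10, 12, 12).
Therefore out = [(4, 1, 3), (10, 12, 12)].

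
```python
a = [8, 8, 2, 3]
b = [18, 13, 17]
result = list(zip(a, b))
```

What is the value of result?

Step 1: zip stops at shortest (len(a)=4, len(b)=3):
  Index 0: (8, 18)
  Index 1: (8, 13)
  Index 2: (2, 17)
Step 2: Last element of a (3) has no pair, dropped.
Therefore result = [(8, 18), (8, 13), (2, 17)].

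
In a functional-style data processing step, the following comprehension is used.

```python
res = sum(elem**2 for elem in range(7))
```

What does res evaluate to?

Step 1: Compute elem**2 for each elem in range(7):
  elem=0: 0**2 = 0
  elem=1: 1**2 = 1
  elem=2: 2**2 = 4
  elem=3: 3**2 = 9
  elem=4: 4**2 = 16
  elem=5: 5**2 = 25
  elem=6: 6**2 = 36
Step 2: sum = 0 + 1 + 4 + 9 + 16 + 25 + 36 = 91.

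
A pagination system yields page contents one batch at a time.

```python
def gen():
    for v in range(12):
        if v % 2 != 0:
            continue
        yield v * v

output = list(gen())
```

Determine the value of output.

Step 1: Only yield v**2 when v is divisible by 2:
  v=0: 0 % 2 == 0, yield 0**2 = 0
  v=2: 2 % 2 == 0, yield 2**2 = 4
  v=4: 4 % 2 == 0, yield 4**2 = 16
  v=6: 6 % 2 == 0, yield 6**2 = 36
  v=8: 8 % 2 == 0, yield 8**2 = 64
  v=10: 10 % 2 == 0, yield 10**2 = 100
Therefore output = [0, 4, 16, 36, 64, 100].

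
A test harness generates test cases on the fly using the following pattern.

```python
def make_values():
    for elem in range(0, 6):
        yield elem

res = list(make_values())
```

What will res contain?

Step 1: The generator yields each value from range(0, 6).
Step 2: list() consumes all yields: [0, 1, 2, 3, 4, 5].
Therefore res = [0, 1, 2, 3, 4, 5].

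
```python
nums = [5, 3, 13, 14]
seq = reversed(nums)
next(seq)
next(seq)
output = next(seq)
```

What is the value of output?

Step 1: reversed([5, 3, 13, 14]) gives iterator: [14, 13, 3, 5].
Step 2: First next() = 14, second next() = 13.
Step 3: Third next() = 3.
Therefore output = 3.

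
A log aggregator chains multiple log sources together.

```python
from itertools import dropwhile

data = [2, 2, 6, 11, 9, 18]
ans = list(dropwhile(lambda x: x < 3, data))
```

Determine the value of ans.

Step 1: dropwhile drops elements while < 3:
  2 < 3: dropped
  2 < 3: dropped
  6: kept (dropping stopped)
Step 2: Remaining elements kept regardless of condition.
Therefore ans = [6, 11, 9, 18].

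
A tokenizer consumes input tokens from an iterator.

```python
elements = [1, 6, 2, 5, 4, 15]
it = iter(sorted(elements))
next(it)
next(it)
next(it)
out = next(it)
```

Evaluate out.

Step 1: sorted([1, 6, 2, 5, 4, 15]) = [1, 2, 4, 5, 6, 15].
Step 2: Create iterator and skip 3 elements.
Step 3: next() returns 5.
Therefore out = 5.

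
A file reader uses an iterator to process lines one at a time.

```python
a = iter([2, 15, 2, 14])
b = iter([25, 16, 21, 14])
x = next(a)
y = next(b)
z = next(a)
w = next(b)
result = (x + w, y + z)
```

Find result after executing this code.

Step 1: a iterates [2, 15, 2, 14], b iterates [25, 16, 21, 14].
Step 2: x = next(a) = 2, y = next(b) = 25.
Step 3: z = next(a) = 15, w = next(b) = 16.
Step 4: result = (2 + 16, 25 + 15) = (18, 40).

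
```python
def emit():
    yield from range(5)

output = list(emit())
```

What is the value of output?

Step 1: yield from delegates to the iterable, yielding each element.
Step 2: Collected values: [0, 1, 2, 3, 4].
Therefore output = [0, 1, 2, 3, 4].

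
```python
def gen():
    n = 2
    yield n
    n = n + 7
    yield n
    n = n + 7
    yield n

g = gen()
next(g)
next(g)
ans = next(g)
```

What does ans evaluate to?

Step 1: Trace through generator execution:
  Yield 1: n starts at 2, yield 2
  Yield 2: n = 2 + 7 = 9, yield 9
  Yield 3: n = 9 + 7 = 16, yield 16
Step 2: First next() gets 2, second next() gets the second value, third next() yields 16.
Therefore ans = 16.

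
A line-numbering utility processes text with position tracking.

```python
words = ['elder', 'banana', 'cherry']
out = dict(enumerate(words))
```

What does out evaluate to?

Step 1: enumerate pairs indices with words:
  0 -> 'elder'
  1 -> 'banana'
  2 -> 'cherry'
Therefore out = {0: 'elder', 1: 'banana', 2: 'cherry'}.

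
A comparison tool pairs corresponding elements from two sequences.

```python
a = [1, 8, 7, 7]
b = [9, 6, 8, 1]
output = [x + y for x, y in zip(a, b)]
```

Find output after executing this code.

Step 1: Add corresponding elements:
  1 + 9 = 10
  8 + 6 = 14
  7 + 8 = 15
  7 + 1 = 8
Therefore output = [10, 14, 15, 8].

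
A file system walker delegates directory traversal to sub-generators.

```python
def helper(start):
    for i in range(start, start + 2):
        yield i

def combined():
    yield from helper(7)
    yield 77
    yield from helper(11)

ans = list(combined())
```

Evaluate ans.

Step 1: combined() delegates to helper(7):
  yield 7
  yield 8
Step 2: yield 77
Step 3: Delegates to helper(11):
  yield 11
  yield 12
Therefore ans = [7, 8, 77, 11, 12].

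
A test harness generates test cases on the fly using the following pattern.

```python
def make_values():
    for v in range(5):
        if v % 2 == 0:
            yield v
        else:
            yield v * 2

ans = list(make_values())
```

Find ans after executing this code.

Step 1: For each v in range(5), yield v if even, else v*2:
  v=0 (even): yield 0
  v=1 (odd): yield 1*2 = 2
  v=2 (even): yield 2
  v=3 (odd): yield 3*2 = 6
  v=4 (even): yield 4
Therefore ans = [0, 2, 2, 6, 4].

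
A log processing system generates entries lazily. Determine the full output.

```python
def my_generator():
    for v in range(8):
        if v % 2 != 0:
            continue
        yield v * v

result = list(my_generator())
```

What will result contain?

Step 1: Only yield v**2 when v is divisible by 2:
  v=0: 0 % 2 == 0, yield 0**2 = 0
  v=2: 2 % 2 == 0, yield 2**2 = 4
  v=4: 4 % 2 == 0, yield 4**2 = 16
  v=6: 6 % 2 == 0, yield 6**2 = 36
Therefore result = [0, 4, 16, 36].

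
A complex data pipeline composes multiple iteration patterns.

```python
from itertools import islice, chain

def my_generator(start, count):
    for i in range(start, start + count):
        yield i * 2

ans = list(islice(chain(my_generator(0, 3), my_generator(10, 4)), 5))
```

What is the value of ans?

Step 1: my_generator(0, 3) yields [0, 2, 4].
Step 2: my_generator(10, 4) yields [20, 22, 24, 26].
Step 3: chain concatenates: [0, 2, 4, 20, 22, 24, 26].
Step 4: islice takes first 5: [0, 2, 4, 20, 22].
Therefore ans = [0, 2, 4, 20, 22].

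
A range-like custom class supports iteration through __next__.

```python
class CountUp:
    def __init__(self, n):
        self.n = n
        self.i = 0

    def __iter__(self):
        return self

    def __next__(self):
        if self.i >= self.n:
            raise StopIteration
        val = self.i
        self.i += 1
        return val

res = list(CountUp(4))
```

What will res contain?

Step 1: CountUp(4) creates an iterator counting 0 to 3.
Step 2: list() consumes all values: [0, 1, 2, 3].
Therefore res = [0, 1, 2, 3].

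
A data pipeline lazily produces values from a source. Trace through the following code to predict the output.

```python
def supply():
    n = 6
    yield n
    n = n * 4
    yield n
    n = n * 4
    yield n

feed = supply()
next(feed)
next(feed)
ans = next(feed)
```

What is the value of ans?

Step 1: Trace through generator execution:
  Yield 1: n starts at 6, yield 6
  Yield 2: n = 6 * 4 = 24, yield 24
  Yield 3: n = 24 * 4 = 96, yield 96
Step 2: First next() gets 6, second next() gets the second value, third next() yields 96.
Therefore ans = 96.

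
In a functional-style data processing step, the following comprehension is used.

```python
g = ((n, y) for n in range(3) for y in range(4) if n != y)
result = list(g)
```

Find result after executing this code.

Step 1: Nested generator over range(3) x range(4) where n != y:
  (0, 0): excluded (n == y)
  (0, 1): included
  (0, 2): included
  (0, 3): included
  (1, 0): included
  (1, 1): excluded (n == y)
  (1, 2): included
  (1, 3): included
  (2, 0): included
  (2, 1): included
  (2, 2): excluded (n == y)
  (2, 3): included
Therefore result = [(0, 1), (0, 2), (0, 3), (1, 0), (1, 2), (1, 3), (2, 0), (2, 1), (2, 3)].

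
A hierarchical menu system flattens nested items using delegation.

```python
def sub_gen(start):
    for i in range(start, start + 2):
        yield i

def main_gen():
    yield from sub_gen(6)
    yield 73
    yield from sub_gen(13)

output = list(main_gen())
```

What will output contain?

Step 1: main_gen() delegates to sub_gen(6):
  yield 6
  yield 7
Step 2: yield 73
Step 3: Delegates to sub_gen(13):
  yield 13
  yield 14
Therefore output = [6, 7, 73, 13, 14].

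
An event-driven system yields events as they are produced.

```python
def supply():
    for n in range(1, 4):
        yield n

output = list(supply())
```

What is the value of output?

Step 1: The generator yields each value from range(1, 4).
Step 2: list() consumes all yields: [1, 2, 3].
Therefore output = [1, 2, 3].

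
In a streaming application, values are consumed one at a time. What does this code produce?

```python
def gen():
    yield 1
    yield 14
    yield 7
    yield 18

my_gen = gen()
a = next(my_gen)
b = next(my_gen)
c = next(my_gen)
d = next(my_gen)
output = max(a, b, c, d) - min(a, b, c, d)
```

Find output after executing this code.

Step 1: Create generator and consume all values:
  a = next(my_gen) = 1
  b = next(my_gen) = 14
  c = next(my_gen) = 7
  d = next(my_gen) = 18
Step 2: max = 18, min = 1, output = 18 - 1 = 17.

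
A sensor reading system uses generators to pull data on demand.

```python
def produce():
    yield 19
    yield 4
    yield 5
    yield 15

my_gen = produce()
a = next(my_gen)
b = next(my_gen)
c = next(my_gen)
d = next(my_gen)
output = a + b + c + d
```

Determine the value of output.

Step 1: Create generator and consume all values:
  a = next(my_gen) = 19
  b = next(my_gen) = 4
  c = next(my_gen) = 5
  d = next(my_gen) = 15
Step 2: output = 19 + 4 + 5 + 15 = 43.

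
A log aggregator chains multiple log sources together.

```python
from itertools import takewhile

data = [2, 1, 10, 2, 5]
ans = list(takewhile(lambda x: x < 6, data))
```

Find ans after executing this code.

Step 1: takewhile stops at first element >= 6:
  2 < 6: take
  1 < 6: take
  10 >= 6: stop
Therefore ans = [2, 1].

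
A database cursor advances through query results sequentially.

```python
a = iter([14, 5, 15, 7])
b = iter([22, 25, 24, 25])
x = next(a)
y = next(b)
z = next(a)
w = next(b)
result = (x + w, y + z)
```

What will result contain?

Step 1: a iterates [14, 5, 15, 7], b iterates [22, 25, 24, 25].
Step 2: x = next(a) = 14, y = next(b) = 22.
Step 3: z = next(a) = 5, w = next(b) = 25.
Step 4: result = (14 + 25, 22 + 5) = (39, 27).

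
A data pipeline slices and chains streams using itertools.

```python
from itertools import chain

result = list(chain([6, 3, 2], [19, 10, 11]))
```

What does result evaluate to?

Step 1: chain() concatenates iterables: [6, 3, 2] + [19, 10, 11].
Therefore result = [6, 3, 2, 19, 10, 11].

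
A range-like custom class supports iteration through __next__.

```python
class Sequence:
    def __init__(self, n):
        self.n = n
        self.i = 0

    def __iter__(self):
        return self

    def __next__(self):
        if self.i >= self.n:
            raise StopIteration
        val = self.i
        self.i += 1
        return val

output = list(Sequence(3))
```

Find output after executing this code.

Step 1: Sequence(3) creates an iterator counting 0 to 2.
Step 2: list() consumes all values: [0, 1, 2].
Therefore output = [0, 1, 2].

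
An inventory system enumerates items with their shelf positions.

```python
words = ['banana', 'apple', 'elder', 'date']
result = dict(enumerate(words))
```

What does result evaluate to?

Step 1: enumerate pairs indices with words:
  0 -> 'banana'
  1 -> 'apple'
  2 -> 'elder'
  3 -> 'date'
Therefore result = {0: 'banana', 1: 'apple', 2: 'elder', 3: 'date'}.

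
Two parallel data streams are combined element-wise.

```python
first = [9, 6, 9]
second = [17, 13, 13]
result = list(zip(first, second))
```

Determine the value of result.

Step 1: zip pairs elements at same index:
  Index 0: (9, 17)
  Index 1: (6, 13)
  Index 2: (9, 13)
Therefore result = [(9, 17), (6, 13), (9, 13)].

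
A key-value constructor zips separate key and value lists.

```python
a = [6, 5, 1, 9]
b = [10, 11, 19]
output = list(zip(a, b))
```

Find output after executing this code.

Step 1: zip stops at shortest (len(a)=4, len(b)=3):
  Index 0: (6, 10)
  Index 1: (5, 11)
  Index 2: (1, 19)
Step 2: Last element of a (9) has no pair, dropped.
Therefore output = [(6, 10), (5, 11), (1, 19)].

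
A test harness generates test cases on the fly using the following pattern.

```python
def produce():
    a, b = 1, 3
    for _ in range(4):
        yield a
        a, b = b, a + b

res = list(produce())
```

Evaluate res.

Step 1: Fibonacci-like sequence starting with a=1, b=3:
  Iteration 1: yield a=1, then a,b = 3,4
  Iteration 2: yield a=3, then a,b = 4,7
  Iteration 3: yield a=4, then a,b = 7,11
  Iteration 4: yield a=7, then a,b = 11,18
Therefore res = [1, 3, 4, 7].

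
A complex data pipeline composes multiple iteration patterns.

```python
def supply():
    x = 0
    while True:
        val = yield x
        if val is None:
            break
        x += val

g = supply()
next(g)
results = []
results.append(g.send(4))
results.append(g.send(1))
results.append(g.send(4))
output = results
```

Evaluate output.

Step 1: next(g) -> yield 0.
Step 2: send(4) -> x = 4, yield 4.
Step 3: send(1) -> x = 5, yield 5.
Step 4: send(4) -> x = 9, yield 9.
Therefore output = [4, 5, 9].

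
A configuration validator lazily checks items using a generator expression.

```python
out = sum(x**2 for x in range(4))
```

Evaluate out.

Step 1: Compute x**2 for each x in range(4):
  x=0: 0**2 = 0
  x=1: 1**2 = 1
  x=2: 2**2 = 4
  x=3: 3**2 = 9
Step 2: sum = 0 + 1 + 4 + 9 = 14.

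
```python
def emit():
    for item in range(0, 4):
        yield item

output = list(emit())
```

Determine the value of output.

Step 1: The generator yields each value from range(0, 4).
Step 2: list() consumes all yields: [0, 1, 2, 3].
Therefore output = [0, 1, 2, 3].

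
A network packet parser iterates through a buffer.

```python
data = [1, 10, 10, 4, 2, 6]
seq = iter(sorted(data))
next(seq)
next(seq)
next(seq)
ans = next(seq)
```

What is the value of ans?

Step 1: sorted([1, 10, 10, 4, 2, 6]) = [1, 2, 4, 6, 10, 10].
Step 2: Create iterator and skip 3 elements.
Step 3: next() returns 6.
Therefore ans = 6.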